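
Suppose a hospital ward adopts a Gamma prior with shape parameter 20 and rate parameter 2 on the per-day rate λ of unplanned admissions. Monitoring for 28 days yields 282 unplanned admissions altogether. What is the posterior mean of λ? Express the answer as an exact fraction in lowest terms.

151/15

Total count 282 over total exposure 28 days.
Conjugate update: add total count to the shape and total exposure to the rate, giving Gamma(302, 30).
Posterior mean = α'/β' = 302/30 = 151/15.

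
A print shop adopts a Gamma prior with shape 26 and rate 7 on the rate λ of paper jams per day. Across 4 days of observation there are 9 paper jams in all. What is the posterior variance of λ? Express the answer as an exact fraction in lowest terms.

35/121

Total count 9 over total exposure 4 days.
Conjugate update: add total count to the shape and total exposure to the rate, giving Gamma(35, 11).
Posterior variance = α'/β'² = 35/121.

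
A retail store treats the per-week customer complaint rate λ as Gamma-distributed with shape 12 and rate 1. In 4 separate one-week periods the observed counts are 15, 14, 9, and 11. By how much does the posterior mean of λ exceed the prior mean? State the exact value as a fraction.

1/5

Total count: 15 + 14 + 9 + 11 = 49.
Total exposure: 4 weeks.
Posterior: α' = 12 + 49 = 61, β' = 1 + 4 = 5.
Posterior mean = 61/5 = 61/5; prior mean = 12/1 = 12. Difference = 61/5 − 12 = 1/5.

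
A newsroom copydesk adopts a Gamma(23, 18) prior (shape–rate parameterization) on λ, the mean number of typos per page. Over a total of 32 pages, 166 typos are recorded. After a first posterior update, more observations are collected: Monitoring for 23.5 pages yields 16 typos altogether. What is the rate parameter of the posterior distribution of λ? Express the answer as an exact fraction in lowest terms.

147/2

Total count 166 over total exposure 32 pages.
After the first batch: Gamma(23 + 166, 18 + 32) = Gamma(189, 50).
Total count 16 over total exposure 23.5 pages.
After the second batch: Gamma(189 + 16, 50 + 23.5) = Gamma(205, 147/2).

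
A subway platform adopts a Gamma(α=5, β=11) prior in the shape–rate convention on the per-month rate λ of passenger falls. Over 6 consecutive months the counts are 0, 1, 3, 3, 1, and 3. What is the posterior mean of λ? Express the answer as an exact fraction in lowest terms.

16/17

Total count: 0 + 1 + 3 + 3 + 1 + 3 = 11.
Total exposure: 6 months.
Posterior: α' = 5 + 11 = 16, β' = 11 + 6 = 17.
Posterior mean = α'/β' = 16/17.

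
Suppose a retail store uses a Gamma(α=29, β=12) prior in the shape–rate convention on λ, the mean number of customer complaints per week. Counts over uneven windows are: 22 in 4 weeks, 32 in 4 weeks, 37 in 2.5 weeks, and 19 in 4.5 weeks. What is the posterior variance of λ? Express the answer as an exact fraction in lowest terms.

139/729

Total count: 22 + 32 + 37 + 19 = 110.
Total exposure: 4 + 4 + 2.5 + 4.5 = 15 weeks.
The Gamma prior is conjugate for the Poisson rate, so λ | data ~ Gamma(29+110, 12+15) = Gamma(139, 27).
Posterior variance = α'/β'² = 139/729.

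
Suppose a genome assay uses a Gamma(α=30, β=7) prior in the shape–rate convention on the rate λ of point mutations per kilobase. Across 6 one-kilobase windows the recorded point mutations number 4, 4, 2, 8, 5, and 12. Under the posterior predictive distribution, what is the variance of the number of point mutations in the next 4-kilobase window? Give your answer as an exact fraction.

340/13

Total count: 4 + 4 + 2 + 8 + 5 + 12 = 35.
Total exposure: 6 kilobases.
By Gamma–Poisson conjugacy, the posterior is Gamma(α + Σx, β + Σt) = Gamma(30 + 35, 7 + 6) = Gamma(65, 13).
The posterior predictive for a window of length T is Negative Binomial with variance T·α'·(β'+T)/β'² = 4·65·17/169 = 340/13.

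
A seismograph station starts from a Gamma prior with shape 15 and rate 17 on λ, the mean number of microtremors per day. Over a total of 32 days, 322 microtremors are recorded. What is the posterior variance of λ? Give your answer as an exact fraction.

337/2401

Total count 322 over total exposure 32 days.
Conjugate update: add total count to the shape and total exposure to the rate, giving Gamma(337, 49).
Posterior variance = α'/β'² = 337/2401.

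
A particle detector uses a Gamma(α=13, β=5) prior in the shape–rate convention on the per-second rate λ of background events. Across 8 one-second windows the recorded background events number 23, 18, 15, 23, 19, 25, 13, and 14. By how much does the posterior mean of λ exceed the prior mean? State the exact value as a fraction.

Total count: 23 + 18 + 15 + 23 + 19 + 25 + 13 + 14 = 150.
Total exposure: 8 seconds.
Gamma(α, β) with Poisson data over total exposure Σt gives posterior Gamma(α+Σx, β+Σt) = Gamma(163, 13).
Posterior mean = 163/13 = 163/13; prior mean = 13/5 = 13/5. Difference = 163/13 − 13/5 = 646/65.

646/65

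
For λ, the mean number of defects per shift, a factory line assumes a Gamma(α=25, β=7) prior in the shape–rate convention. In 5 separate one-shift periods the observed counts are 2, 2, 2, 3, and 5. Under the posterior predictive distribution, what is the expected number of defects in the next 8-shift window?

Total count: 2 + 2 + 2 + 3 + 5 = 14.
Total exposure: 5 shifts.
Posterior: α' = 25 + 14 = 39, β' = 7 + 5 = 12.
Predictive mean over an 8-shift window = T·E[λ|data] = 8·39/12 = 26.

26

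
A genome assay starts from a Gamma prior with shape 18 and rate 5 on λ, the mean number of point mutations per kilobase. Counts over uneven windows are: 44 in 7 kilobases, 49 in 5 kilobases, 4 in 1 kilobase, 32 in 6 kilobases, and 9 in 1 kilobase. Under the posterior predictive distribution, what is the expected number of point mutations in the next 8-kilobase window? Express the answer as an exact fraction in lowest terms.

1248/25

Total count: 44 + 49 + 4 + 32 + 9 = 138.
Total exposure: 7 + 5 + 1 + 6 + 1 = 20 kilobases.
Conjugate update: add total count to the shape and total exposure to the rate, giving Gamma(156, 25).
Predictive mean over an 8-kilobase window = T·E[λ|data] = 8·156/25 = 1248/25.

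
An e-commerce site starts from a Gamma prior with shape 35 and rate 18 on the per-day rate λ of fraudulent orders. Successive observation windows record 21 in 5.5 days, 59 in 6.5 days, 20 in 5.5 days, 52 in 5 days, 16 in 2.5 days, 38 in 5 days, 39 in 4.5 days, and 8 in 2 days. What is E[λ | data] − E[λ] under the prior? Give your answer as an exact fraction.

Total count: 21 + 59 + 20 + 52 + 16 + 38 + 39 + 8 = 253.
Total exposure: 5.5 + 6.5 + 5.5 + 5 + 2.5 + 5 + 4.5 + 2 = 36.5 days.
Conjugate update: add total count to the shape and total exposure to the rate, giving Gamma(288, 109/2).
Posterior mean = 288/(109/2) = 576/109; prior mean = 35/18 = 35/18. Difference = 576/109 − 35/18 = 6553/1962.

6553/1962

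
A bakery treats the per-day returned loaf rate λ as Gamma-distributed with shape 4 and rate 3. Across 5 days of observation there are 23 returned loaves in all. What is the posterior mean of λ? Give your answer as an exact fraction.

Total count 23 over total exposure 5 days.
Posterior: α' = 4 + 23 = 27, β' = 3 + 5 = 8.
Posterior mean = α'/β' = 27/8.

27/8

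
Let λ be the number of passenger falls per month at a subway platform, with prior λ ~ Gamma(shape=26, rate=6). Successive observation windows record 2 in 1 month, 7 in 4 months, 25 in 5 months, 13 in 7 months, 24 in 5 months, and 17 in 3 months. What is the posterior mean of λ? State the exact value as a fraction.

114/31

Total count: 2 + 7 + 25 + 13 + 24 + 17 = 88.
Total exposure: 1 + 4 + 5 + 7 + 5 + 3 = 25 months.
Conjugate update: add total count to the shape and total exposure to the rate, giving Gamma(114, 31).
Posterior mean = α'/β' = 114/31.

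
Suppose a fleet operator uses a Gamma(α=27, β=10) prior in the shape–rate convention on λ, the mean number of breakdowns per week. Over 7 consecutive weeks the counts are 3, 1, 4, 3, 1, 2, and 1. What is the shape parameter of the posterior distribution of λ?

Total count: 3 + 1 + 4 + 3 + 1 + 2 + 1 = 15.
Total exposure: 7 weeks.
Gamma(α, β) with Poisson data over total exposure Σt gives posterior Gamma(α+Σx, β+Σt) = Gamma(42, 17).

42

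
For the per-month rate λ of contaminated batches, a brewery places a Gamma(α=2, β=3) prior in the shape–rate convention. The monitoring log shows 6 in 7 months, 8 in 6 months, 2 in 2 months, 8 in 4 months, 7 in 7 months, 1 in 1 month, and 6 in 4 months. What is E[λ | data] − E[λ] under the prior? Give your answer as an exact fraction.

Total count: 6 + 8 + 2 + 8 + 7 + 1 + 6 = 38.
Total exposure: 7 + 6 + 2 + 4 + 7 + 1 + 4 = 31 months.
Conjugate update: add total count to the shape and total exposure to the rate, giving Gamma(40, 34).
Posterior mean = 40/34 = 20/17; prior mean = 2/3 = 2/3. Difference = 20/17 − 2/3 = 26/51.

26/51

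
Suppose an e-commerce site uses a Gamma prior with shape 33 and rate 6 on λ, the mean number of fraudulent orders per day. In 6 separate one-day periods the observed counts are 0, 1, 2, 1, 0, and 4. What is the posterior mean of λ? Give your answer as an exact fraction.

41/12

Total count: 0 + 1 + 2 + 1 + 0 + 4 = 8.
Total exposure: 6 days.
Posterior: α' = 33 + 8 = 41, β' = 6 + 6 = 12.
Posterior mean = α'/β' = 41/12.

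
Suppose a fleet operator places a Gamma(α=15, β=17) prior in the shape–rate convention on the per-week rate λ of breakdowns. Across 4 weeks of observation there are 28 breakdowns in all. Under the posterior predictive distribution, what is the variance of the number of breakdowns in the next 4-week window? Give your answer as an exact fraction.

Total count 28 over total exposure 4 weeks.
By Gamma–Poisson conjugacy, the posterior is Gamma(α + Σx, β + Σt) = Gamma(15 + 28, 17 + 4) = Gamma(43, 21).
The posterior predictive for a window of length T is Negative Binomial with variance T·α'·(β'+T)/β'² = 4·43·25/441 = 4300/441.

4300/441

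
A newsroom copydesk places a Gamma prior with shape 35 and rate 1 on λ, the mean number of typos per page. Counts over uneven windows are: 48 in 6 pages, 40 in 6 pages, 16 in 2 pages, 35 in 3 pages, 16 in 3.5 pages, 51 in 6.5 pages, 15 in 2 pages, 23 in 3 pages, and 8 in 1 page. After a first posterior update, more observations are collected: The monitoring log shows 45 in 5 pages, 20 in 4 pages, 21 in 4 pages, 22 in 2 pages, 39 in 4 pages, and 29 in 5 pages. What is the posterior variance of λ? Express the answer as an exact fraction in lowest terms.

Total count: 48 + 40 + 16 + 35 + 16 + 51 + 15 + 23 + 8 = 252.
Total exposure: 6 + 6 + 2 + 3 + 3.5 + 6.5 + 2 + 3 + 1 = 33 pages.
After the first batch: Gamma(35 + 252, 1 + 33) = Gamma(287, 34).
Total count: 45 + 20 + 21 + 22 + 39 + 29 = 176.
Total exposure: 5 + 4 + 4 + 2 + 4 + 5 = 24 pages.
After the second batch: Gamma(287 + 176, 34 + 24) = Gamma(463, 58).
Posterior variance = α'/β'² = 463/3364.

463/3364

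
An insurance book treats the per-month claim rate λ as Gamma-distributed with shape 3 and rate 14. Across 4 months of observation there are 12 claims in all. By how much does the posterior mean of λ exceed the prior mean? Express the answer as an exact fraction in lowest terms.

Total count 12 over total exposure 4 months.
Posterior: α' = 3 + 12 = 15, β' = 14 + 4 = 18.
Posterior mean = 15/18 = 5/6; prior mean = 3/14 = 3/14. Difference = 5/6 − 3/14 = 13/21.

13/21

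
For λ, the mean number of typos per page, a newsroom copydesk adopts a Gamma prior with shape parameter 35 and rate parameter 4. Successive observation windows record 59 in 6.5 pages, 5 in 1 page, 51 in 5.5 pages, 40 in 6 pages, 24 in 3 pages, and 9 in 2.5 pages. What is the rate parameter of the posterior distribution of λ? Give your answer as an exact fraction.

57/2

Total count: 59 + 5 + 51 + 40 + 24 + 9 = 188.
Total exposure: 6.5 + 1 + 5.5 + 6 + 3 + 2.5 = 24.5 pages.
Conjugate update: add total count to the shape and total exposure to the rate, giving Gamma(223, 57/2).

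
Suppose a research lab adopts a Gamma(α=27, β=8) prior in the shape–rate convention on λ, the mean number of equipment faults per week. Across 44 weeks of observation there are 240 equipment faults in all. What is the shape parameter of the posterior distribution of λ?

267

Total count 240 over total exposure 44 weeks.
Posterior: α' = 27 + 240 = 267, β' = 8 + 44 = 52.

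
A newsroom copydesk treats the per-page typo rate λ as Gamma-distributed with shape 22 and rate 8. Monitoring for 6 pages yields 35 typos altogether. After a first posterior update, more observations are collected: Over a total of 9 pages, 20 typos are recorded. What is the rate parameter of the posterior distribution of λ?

23

Total count 35 over total exposure 6 pages.
After the first batch: Gamma(22 + 35, 8 + 6) = Gamma(57, 14).
Total count 20 over total exposure 9 pages.
After the second batch: Gamma(57 + 20, 14 + 9) = Gamma(77, 23).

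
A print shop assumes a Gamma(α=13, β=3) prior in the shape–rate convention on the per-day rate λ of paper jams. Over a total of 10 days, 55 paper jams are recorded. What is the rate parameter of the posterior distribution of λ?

Total count 55 over total exposure 10 days.
By Gamma–Poisson conjugacy, the posterior is Gamma(α + Σx, β + Σt) = Gamma(13 + 55, 3 + 10) = Gamma(68, 13).

13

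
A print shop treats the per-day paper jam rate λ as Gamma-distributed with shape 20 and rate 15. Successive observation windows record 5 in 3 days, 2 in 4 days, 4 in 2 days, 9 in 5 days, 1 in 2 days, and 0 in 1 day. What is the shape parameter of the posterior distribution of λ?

Total count: 5 + 2 + 4 + 9 + 1 + 0 = 21.
Total exposure: 3 + 4 + 2 + 5 + 2 + 1 = 17 days.
By Gamma–Poisson conjugacy, the posterior is Gamma(α + Σx, β + Σt) = Gamma(20 + 21, 15 + 17) = Gamma(41, 32).

41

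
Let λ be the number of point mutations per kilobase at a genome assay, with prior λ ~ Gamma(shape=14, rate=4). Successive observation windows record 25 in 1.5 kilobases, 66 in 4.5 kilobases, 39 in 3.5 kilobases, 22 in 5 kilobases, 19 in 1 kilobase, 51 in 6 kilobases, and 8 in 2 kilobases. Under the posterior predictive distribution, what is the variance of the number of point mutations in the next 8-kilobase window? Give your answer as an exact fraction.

277184/3025

Total count: 25 + 66 + 39 + 22 + 19 + 51 + 8 = 230.
Total exposure: 1.5 + 4.5 + 3.5 + 5 + 1 + 6 + 2 = 23.5 kilobases.
The Gamma prior is conjugate for the Poisson rate, so λ | data ~ Gamma(14+230, 4+23.5) = Gamma(244, 55/2).
The posterior predictive for a window of length T is Negative Binomial with variance T·α'·(β'+T)/β'² = 8·244·(71/2)/(3025/4) = 277184/3025.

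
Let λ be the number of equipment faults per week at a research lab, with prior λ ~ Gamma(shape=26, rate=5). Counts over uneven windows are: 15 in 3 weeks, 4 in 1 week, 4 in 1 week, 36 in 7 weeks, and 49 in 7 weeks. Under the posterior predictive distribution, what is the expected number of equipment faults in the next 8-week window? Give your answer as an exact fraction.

Total count: 15 + 4 + 4 + 36 + 49 = 108.
Total exposure: 3 + 1 + 1 + 7 + 7 = 19 weeks.
The Gamma prior is conjugate for the Poisson rate, so λ | data ~ Gamma(26+108, 5+19) = Gamma(134, 24).
Predictive mean over an 8-week window = T·E[λ|data] = 8·134/24 = 134/3.

134/3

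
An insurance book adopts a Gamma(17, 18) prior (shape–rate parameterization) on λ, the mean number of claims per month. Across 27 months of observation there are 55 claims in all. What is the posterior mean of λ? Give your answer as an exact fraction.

8/5

Total count 55 over total exposure 27 months.
The Gamma prior is conjugate for the Poisson rate, so λ | data ~ Gamma(17+55, 18+27) = Gamma(72, 45).
Posterior mean = α'/β' = 72/45 = 8/5.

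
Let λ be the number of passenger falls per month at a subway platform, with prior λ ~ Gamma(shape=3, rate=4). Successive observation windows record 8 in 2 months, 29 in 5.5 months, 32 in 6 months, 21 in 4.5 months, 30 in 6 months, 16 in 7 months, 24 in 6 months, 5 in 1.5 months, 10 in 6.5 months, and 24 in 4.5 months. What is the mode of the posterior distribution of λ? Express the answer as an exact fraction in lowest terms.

402/107

Total count: 8 + 29 + 32 + 21 + 30 + 16 + 24 + 5 + 10 + 24 = 199.
Total exposure: 2 + 5.5 + 6 + 4.5 + 6 + 7 + 6 + 1.5 + 6.5 + 4.5 = 49.5 months.
Conjugate update: add total count to the shape and total exposure to the rate, giving Gamma(202, 107/2).
Posterior mode = (α'−1)/β' = 201/(107/2) = 402/107.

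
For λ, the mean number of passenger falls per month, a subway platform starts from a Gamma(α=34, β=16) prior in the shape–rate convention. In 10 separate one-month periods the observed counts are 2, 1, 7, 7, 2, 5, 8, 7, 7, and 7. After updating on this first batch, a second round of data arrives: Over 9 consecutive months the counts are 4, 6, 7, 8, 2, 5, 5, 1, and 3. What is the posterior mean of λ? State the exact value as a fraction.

128/35

Total count: 2 + 1 + 7 + 7 + 2 + 5 + 8 + 7 + 7 + 7 = 53.
Total exposure: 10 months.
After the first batch: Gamma(34 + 53, 16 + 10) = Gamma(87, 26).
Total count: 4 + 6 + 7 + 8 + 2 + 5 + 5 + 1 + 3 = 41.
Total exposure: 9 months.
After the second batch: Gamma(87 + 41, 26 + 9) = Gamma(128, 35).
Posterior mean = α'/β' = 128/35.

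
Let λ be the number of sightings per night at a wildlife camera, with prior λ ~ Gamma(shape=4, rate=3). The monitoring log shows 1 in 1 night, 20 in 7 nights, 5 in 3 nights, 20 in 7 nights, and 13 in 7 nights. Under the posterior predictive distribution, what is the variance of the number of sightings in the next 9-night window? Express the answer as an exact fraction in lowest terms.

2997/112

Total count: 1 + 20 + 5 + 20 + 13 = 59.
Total exposure: 1 + 7 + 3 + 7 + 7 = 25 nights.
Posterior: α' = 4 + 59 = 63, β' = 3 + 25 = 28.
The posterior predictive for a window of length T is Negative Binomial with variance T·α'·(β'+T)/β'² = 9·63·37/784 = 2997/112.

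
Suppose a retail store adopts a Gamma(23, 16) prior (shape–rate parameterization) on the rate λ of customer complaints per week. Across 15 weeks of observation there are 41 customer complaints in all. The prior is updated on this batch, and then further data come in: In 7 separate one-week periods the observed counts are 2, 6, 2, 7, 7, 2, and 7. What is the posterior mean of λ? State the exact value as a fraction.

Total count 41 over total exposure 15 weeks.
After the first batch: Gamma(23 + 41, 16 + 15) = Gamma(64, 31).
Total count: 2 + 6 + 2 + 7 + 7 + 2 + 7 = 33.
Total exposure: 7 weeks.
After the second batch: Gamma(64 + 33, 31 + 7) = Gamma(97, 38).
Posterior mean = α'/β' = 97/38.

97/38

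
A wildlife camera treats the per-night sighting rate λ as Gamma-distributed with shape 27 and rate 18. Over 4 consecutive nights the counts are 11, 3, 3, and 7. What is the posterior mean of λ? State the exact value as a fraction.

51/22

Total count: 11 + 3 + 3 + 7 = 24.
Total exposure: 4 nights.
Conjugate update: add total count to the shape and total exposure to the rate, giving Gamma(51, 22).
Posterior mean = α'/β' = 51/22.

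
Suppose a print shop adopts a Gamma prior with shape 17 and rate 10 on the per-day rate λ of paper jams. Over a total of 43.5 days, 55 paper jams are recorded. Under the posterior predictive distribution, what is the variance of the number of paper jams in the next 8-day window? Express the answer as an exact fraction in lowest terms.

Total count 55 over total exposure 43.5 days.
Gamma(α, β) with Poisson data over total exposure Σt gives posterior Gamma(α+Σx, β+Σt) = Gamma(72, 107/2).
The posterior predictive for a window of length T is Negative Binomial with variance T·α'·(β'+T)/β'² = 8·72·(123/2)/(11449/4) = 141696/11449.

141696/11449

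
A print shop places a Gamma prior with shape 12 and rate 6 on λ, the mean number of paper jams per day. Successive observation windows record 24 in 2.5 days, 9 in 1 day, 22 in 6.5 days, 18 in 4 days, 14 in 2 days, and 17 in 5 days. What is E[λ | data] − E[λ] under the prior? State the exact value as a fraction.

Total count: 24 + 9 + 22 + 18 + 14 + 17 = 104.
Total exposure: 2.5 + 1 + 6.5 + 4 + 2 + 5 = 21 days.
The Gamma prior is conjugate for the Poisson rate, so λ | data ~ Gamma(12+104, 6+21) = Gamma(116, 27).
Posterior mean = 116/27 = 116/27; prior mean = 12/6 = 2. Difference = 116/27 − 2 = 62/27.

62/27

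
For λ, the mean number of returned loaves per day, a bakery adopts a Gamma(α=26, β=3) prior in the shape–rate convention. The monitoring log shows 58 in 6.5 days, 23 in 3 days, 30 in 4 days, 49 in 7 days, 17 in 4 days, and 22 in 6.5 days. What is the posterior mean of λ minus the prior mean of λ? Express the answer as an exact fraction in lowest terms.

-209/102

Total count: 58 + 23 + 30 + 49 + 17 + 22 = 199.
Total exposure: 6.5 + 3 + 4 + 7 + 4 + 6.5 = 31 days.
By Gamma–Poisson conjugacy, the posterior is Gamma(α + Σx, β + Σt) = Gamma(26 + 199, 3 + 31) = Gamma(225, 34).
Posterior mean = 225/34 = 225/34; prior mean = 26/3 = 26/3. Difference = 225/34 − 26/3 = -209/102.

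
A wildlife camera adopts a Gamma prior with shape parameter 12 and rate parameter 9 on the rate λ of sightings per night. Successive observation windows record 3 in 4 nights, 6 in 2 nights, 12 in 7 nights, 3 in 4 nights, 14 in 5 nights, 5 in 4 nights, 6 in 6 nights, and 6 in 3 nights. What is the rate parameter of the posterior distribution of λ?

Total count: 3 + 6 + 12 + 3 + 14 + 5 + 6 + 6 = 55.
Total exposure: 4 + 2 + 7 + 4 + 5 + 4 + 6 + 3 = 35 nights.
The Gamma prior is conjugate for the Poisson rate, so λ | data ~ Gamma(12+55, 9+35) = Gamma(67, 44).

44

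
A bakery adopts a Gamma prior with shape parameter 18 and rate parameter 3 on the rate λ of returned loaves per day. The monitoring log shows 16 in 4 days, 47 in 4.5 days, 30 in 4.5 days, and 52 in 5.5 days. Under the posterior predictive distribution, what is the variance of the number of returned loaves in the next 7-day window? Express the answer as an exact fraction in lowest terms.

Total count: 16 + 47 + 30 + 52 = 145.
Total exposure: 4 + 4.5 + 4.5 + 5.5 = 18.5 days.
By Gamma–Poisson conjugacy, the posterior is Gamma(α + Σx, β + Σt) = Gamma(18 + 145, 3 + 18.5) = Gamma(163, 43/2).
The posterior predictive for a window of length T is Negative Binomial with variance T·α'·(β'+T)/β'² = 7·163·(57/2)/(1849/4) = 130074/1849.

130074/1849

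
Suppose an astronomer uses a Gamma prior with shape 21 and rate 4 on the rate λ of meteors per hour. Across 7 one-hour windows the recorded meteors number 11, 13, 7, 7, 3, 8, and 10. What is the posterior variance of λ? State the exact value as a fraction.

80/121

Total count: 11 + 13 + 7 + 7 + 3 + 8 + 10 = 59.
Total exposure: 7 hours.
Gamma(α, β) with Poisson data over total exposure Σt gives posterior Gamma(α+Σx, β+Σt) = Gamma(80, 11).
Posterior variance = α'/β'² = 80/121.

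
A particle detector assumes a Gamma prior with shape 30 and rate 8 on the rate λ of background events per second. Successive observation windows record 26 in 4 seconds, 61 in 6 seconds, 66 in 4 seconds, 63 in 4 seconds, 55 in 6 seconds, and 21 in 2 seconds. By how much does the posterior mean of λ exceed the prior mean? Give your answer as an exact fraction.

389/68

Total count: 26 + 61 + 66 + 63 + 55 + 21 = 292.
Total exposure: 4 + 6 + 4 + 4 + 6 + 2 = 26 seconds.
The Gamma prior is conjugate for the Poisson rate, so λ | data ~ Gamma(30+292, 8+26) = Gamma(322, 34).
Posterior mean = 322/34 = 161/17; prior mean = 30/8 = 15/4. Difference = 161/17 − 15/4 = 389/68.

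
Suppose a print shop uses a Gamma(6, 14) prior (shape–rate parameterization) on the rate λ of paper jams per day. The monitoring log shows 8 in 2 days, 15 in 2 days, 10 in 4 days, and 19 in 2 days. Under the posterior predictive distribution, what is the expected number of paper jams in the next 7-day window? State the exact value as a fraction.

Total count: 8 + 15 + 10 + 19 = 52.
Total exposure: 2 + 2 + 4 + 2 = 10 days.
The Gamma prior is conjugate for the Poisson rate, so λ | data ~ Gamma(6+52, 14+10) = Gamma(58, 24).
Predictive mean over a 7-day window = T·E[λ|data] = 7·58/24 = 203/12.

203/12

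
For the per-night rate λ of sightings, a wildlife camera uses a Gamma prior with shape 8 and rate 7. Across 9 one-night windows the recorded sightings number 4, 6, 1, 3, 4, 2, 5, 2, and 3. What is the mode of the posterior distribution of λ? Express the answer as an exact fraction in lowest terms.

37/16

Total count: 4 + 6 + 1 + 3 + 4 + 2 + 5 + 2 + 3 = 30.
Total exposure: 9 nights.
By Gamma–Poisson conjugacy, the posterior is Gamma(α + Σx, β + Σt) = Gamma(8 + 30, 7 + 9) = Gamma(38, 16).
Posterior mode = (α'−1)/β' = 37/16.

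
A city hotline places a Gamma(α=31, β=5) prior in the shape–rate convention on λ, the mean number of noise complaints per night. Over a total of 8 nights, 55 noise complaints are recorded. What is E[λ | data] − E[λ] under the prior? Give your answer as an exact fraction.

27/65

Total count 55 over total exposure 8 nights.
Gamma(α, β) with Poisson data over total exposure Σt gives posterior Gamma(α+Σx, β+Σt) = Gamma(86, 13).
Posterior mean = 86/13 = 86/13; prior mean = 31/5 = 31/5. Difference = 86/13 − 31/5 = 27/65.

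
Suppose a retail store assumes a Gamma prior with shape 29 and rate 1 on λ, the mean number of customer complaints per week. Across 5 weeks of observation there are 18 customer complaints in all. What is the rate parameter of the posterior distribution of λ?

Total count 18 over total exposure 5 weeks.
Gamma(α, β) with Poisson data over total exposure Σt gives posterior Gamma(α+Σx, β+Σt) = Gamma(47, 6).

6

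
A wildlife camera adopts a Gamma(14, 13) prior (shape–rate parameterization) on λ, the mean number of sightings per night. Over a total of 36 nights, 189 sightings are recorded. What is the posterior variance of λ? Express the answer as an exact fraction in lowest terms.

Total count 189 over total exposure 36 nights.
Conjugate update: add total count to the shape and total exposure to the rate, giving Gamma(203, 49).
Posterior variance = α'/β'² = 203/2401 = 29/343.

29/343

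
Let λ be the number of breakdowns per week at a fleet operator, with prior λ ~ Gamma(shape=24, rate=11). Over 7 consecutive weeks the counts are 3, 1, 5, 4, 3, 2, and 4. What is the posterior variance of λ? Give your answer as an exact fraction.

Total count: 3 + 1 + 5 + 4 + 3 + 2 + 4 = 22.
Total exposure: 7 weeks.
Conjugate update: add total count to the shape and total exposure to the rate, giving Gamma(46, 18).
Posterior variance = α'/β'² = 46/324 = 23/162.

23/162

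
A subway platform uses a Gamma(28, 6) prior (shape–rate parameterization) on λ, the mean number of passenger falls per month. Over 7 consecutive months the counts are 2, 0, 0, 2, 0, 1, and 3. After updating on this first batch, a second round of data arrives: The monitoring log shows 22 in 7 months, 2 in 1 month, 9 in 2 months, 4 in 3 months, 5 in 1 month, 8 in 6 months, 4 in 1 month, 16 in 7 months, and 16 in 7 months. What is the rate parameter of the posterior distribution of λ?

Total count: 2 + 0 + 0 + 2 + 0 + 1 + 3 = 8.
Total exposure: 7 months.
After the first batch: Gamma(28 + 8, 6 + 7) = Gamma(36, 13).
Total count: 22 + 2 + 9 + 4 + 5 + 8 + 4 + 16 + 16 = 86.
Total exposure: 7 + 1 + 2 + 3 + 1 + 6 + 1 + 7 + 7 = 35 months.
After the second batch: Gamma(36 + 86, 13 + 35) = Gamma(122, 48).

48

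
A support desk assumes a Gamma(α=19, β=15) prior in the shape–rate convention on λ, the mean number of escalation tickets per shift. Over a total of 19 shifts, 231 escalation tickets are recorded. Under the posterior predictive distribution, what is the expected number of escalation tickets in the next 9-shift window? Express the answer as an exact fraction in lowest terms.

Total count 231 over total exposure 19 shifts.
Posterior: α' = 19 + 231 = 250, β' = 15 + 19 = 34.
Predictive mean over a 9-shift window = T·E[λ|data] = 9·250/34 = 1125/17.

1125/17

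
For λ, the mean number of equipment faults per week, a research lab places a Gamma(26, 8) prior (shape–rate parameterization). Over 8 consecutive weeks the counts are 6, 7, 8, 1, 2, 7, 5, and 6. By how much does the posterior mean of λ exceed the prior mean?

1

Total count: 6 + 7 + 8 + 1 + 2 + 7 + 5 + 6 = 42.
Total exposure: 8 weeks.
Gamma(α, β) with Poisson data over total exposure Σt gives posterior Gamma(α+Σx, β+Σt) = Gamma(68, 16).
Posterior mean = 68/16 = 17/4; prior mean = 26/8 = 13/4. Difference = 17/4 − 13/4 = 1.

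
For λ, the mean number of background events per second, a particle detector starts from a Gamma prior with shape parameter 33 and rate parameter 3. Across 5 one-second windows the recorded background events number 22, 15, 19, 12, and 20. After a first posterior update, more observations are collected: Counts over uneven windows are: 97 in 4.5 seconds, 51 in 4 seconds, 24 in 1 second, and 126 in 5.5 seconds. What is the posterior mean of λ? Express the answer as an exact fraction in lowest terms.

Total count: 22 + 15 + 19 + 12 + 20 = 88.
Total exposure: 5 seconds.
After the first batch: Gamma(33 + 88, 3 + 5) = Gamma(121, 8).
Total count: 97 + 51 + 24 + 126 = 298.
Total exposure: 4.5 + 4 + 1 + 5.5 = 15 seconds.
After the second batch: Gamma(121 + 298, 8 + 15) = Gamma(419, 23).
Posterior mean = α'/β' = 419/23.

419/23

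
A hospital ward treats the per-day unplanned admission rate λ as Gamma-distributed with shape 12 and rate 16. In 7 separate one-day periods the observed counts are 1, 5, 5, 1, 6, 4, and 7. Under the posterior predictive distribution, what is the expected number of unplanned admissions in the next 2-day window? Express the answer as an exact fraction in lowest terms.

82/23

Total count: 1 + 5 + 5 + 1 + 6 + 4 + 7 = 29.
Total exposure: 7 days.
Gamma(α, β) with Poisson data over total exposure Σt gives posterior Gamma(α+Σx, β+Σt) = Gamma(41, 23).
Predictive mean over a 2-day window = T·E[λ|data] = 2·41/23 = 82/23.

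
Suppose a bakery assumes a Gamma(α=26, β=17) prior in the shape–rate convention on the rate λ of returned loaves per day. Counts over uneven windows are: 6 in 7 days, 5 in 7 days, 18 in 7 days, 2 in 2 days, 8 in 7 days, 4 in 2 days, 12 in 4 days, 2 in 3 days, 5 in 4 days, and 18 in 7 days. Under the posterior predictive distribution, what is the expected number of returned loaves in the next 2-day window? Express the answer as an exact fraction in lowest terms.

Total count: 6 + 5 + 18 + 2 + 8 + 4 + 12 + 2 + 5 + 18 = 80.
Total exposure: 7 + 7 + 7 + 2 + 7 + 2 + 4 + 3 + 4 + 7 = 50 days.
Posterior: α' = 26 + 80 = 106, β' = 17 + 50 = 67.
Predictive mean over a 2-day window = T·E[λ|data] = 2·106/67 = 212/67.

212/67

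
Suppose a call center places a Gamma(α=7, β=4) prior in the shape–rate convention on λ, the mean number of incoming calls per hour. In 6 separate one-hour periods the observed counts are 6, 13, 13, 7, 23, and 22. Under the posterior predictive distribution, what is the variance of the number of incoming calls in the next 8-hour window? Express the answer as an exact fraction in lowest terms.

3276/25

Total count: 6 + 13 + 13 + 7 + 23 + 22 = 84.
Total exposure: 6 hours.
By Gamma–Poisson conjugacy, the posterior is Gamma(α + Σx, β + Σt) = Gamma(7 + 84, 4 + 6) = Gamma(91, 10).
The posterior predictive for a window of length T is Negative Binomial with variance T·α'·(β'+T)/β'² = 8·91·18/100 = 3276/25.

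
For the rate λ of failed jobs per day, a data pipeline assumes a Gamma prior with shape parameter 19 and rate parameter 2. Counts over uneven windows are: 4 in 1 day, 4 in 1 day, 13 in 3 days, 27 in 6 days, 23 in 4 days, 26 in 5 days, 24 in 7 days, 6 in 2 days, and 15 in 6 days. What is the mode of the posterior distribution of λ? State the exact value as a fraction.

Total count: 4 + 4 + 13 + 27 + 23 + 26 + 24 + 6 + 15 = 142.
Total exposure: 1 + 1 + 3 + 6 + 4 + 5 + 7 + 2 + 6 = 35 days.
The Gamma prior is conjugate for the Poisson rate, so λ | data ~ Gamma(19+142, 2+35) = Gamma(161, 37).
Posterior mode = (α'−1)/β' = 160/37.

160/37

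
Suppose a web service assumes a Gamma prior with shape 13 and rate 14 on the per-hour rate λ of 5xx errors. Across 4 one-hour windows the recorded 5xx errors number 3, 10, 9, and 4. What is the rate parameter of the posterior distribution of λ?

18

Total count: 3 + 10 + 9 + 4 = 26.
Total exposure: 4 hours.
Posterior: α' = 13 + 26 = 39, β' = 14 + 4 = 18.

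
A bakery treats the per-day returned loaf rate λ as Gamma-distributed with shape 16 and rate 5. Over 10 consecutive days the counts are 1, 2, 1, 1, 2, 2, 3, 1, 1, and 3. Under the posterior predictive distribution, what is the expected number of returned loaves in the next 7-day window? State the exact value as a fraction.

Total count: 1 + 2 + 1 + 1 + 2 + 2 + 3 + 1 + 1 + 3 = 17.
Total exposure: 10 days.
Posterior: α' = 16 + 17 = 33, β' = 5 + 10 = 15.
Predictive mean over a 7-day window = T·E[λ|data] = 7·33/15 = 77/5.

77/5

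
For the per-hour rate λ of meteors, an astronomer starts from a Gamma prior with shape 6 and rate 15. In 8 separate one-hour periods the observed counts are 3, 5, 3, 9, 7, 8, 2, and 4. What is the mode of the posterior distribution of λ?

2

Total count: 3 + 5 + 3 + 9 + 7 + 8 + 2 + 4 = 41.
Total exposure: 8 hours.
Posterior: α' = 6 + 41 = 47, β' = 15 + 8 = 23.
Posterior mode = (α'−1)/β' = 46/23 = 2.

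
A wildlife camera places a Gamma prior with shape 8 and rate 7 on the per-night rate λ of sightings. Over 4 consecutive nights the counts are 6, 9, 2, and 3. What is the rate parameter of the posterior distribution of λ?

11

Total count: 6 + 9 + 2 + 3 = 20.
Total exposure: 4 nights.
Posterior: α' = 8 + 20 = 28, β' = 7 + 4 = 11.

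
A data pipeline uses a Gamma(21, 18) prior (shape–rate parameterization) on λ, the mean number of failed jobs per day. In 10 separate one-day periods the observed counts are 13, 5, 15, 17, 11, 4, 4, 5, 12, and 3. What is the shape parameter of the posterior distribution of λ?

110

Total count: 13 + 5 + 15 + 17 + 11 + 4 + 4 + 5 + 12 + 3 = 89.
Total exposure: 10 days.
Conjugate update: add total count to the shape and total exposure to the rate, giving Gamma(110, 28).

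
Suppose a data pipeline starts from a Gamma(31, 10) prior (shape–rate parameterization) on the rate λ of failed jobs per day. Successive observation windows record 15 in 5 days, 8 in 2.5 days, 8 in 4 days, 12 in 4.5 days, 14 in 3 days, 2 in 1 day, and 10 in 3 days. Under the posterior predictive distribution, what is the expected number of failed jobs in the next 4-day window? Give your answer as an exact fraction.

400/33

Total count: 15 + 8 + 8 + 12 + 14 + 2 + 10 = 69.
Total exposure: 5 + 2.5 + 4 + 4.5 + 3 + 1 + 3 = 23 days.
Gamma(α, β) with Poisson data over total exposure Σt gives posterior Gamma(α+Σx, β+Σt) = Gamma(100, 33).
Predictive mean over a 4-day window = T·E[λ|data] = 4·100/33 = 400/33.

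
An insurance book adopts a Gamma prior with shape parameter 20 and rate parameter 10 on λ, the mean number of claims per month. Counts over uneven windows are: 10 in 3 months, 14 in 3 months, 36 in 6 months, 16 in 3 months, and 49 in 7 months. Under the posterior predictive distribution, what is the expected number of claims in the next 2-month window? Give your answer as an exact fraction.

145/16

Total count: 10 + 14 + 36 + 16 + 49 = 125.
Total exposure: 3 + 3 + 6 + 3 + 7 = 22 months.
The Gamma prior is conjugate for the Poisson rate, so λ | data ~ Gamma(20+125, 10+22) = Gamma(145, 32).
Predictive mean over a 2-month window = T·E[λ|data] = 2·145/32 = 145/16.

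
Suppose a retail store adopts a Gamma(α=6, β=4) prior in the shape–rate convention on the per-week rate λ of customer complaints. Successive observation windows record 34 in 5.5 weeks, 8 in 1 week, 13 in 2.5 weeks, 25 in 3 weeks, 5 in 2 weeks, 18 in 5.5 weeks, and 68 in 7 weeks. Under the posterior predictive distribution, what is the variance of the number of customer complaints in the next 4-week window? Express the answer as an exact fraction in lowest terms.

97704/3721

Total count: 34 + 8 + 13 + 25 + 5 + 18 + 68 = 171.
Total exposure: 5.5 + 1 + 2.5 + 3 + 2 + 5.5 + 7 = 26.5 weeks.
The Gamma prior is conjugate for the Poisson rate, so λ | data ~ Gamma(6+171, 4+26.5) = Gamma(177, 61/2).
The posterior predictive for a window of length T is Negative Binomial with variance T·α'·(β'+T)/β'² = 4·177·(69/2)/(3721/4) = 97704/3721.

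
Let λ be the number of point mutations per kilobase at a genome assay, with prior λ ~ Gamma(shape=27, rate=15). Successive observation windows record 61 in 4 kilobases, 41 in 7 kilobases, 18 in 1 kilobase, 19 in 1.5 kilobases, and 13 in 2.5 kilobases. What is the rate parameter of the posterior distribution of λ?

Total count: 61 + 41 + 18 + 19 + 13 = 152.
Total exposure: 4 + 7 + 1 + 1.5 + 2.5 = 16 kilobases.
Conjugate update: add total count to the shape and total exposure to the rate, giving Gamma(179, 31).

31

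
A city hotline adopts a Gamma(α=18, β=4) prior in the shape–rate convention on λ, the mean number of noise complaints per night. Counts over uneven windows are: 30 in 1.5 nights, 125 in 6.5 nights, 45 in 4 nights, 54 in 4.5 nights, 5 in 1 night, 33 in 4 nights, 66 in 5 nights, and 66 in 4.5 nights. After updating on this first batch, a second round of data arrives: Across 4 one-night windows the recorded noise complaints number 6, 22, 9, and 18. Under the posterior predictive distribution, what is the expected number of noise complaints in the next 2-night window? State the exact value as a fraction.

994/39

Total count: 30 + 125 + 45 + 54 + 5 + 33 + 66 + 66 = 424.
Total exposure: 1.5 + 6.5 + 4 + 4.5 + 1 + 4 + 5 + 4.5 = 31 nights.
After the first batch: Gamma(18 + 424, 4 + 31) = Gamma(442, 35).
Total count: 6 + 22 + 9 + 18 = 55.
Total exposure: 4 nights.
After the second batch: Gamma(442 + 55, 35 + 4) = Gamma(497, 39).
Predictive mean over a 2-night window = T·E[λ|data] = 2·497/39 = 994/39.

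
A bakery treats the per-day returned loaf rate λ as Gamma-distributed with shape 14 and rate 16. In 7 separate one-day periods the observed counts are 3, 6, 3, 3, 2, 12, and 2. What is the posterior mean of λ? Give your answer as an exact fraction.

Total count: 3 + 6 + 3 + 3 + 2 + 12 + 2 = 31.
Total exposure: 7 days.
Conjugate update: add total count to the shape and total exposure to the rate, giving Gamma(45, 23).
Posterior mean = α'/β' = 45/23.

45/23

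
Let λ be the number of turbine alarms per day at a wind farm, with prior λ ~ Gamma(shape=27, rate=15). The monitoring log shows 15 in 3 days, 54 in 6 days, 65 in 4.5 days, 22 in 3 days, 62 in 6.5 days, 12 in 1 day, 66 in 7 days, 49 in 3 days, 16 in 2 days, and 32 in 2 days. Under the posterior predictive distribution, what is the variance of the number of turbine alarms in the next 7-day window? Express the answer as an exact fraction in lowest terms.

176400/2809

Total count: 15 + 54 + 65 + 22 + 62 + 12 + 66 + 49 + 16 + 32 = 393.
Total exposure: 3 + 6 + 4.5 + 3 + 6.5 + 1 + 7 + 3 + 2 + 2 = 38 days.
By Gamma–Poisson conjugacy, the posterior is Gamma(α + Σx, β + Σt) = Gamma(27 + 393, 15 + 38) = Gamma(420, 53).
The posterior predictive for a window of length T is Negative Binomial with variance T·α'·(β'+T)/β'² = 7·420·60/2809 = 176400/2809.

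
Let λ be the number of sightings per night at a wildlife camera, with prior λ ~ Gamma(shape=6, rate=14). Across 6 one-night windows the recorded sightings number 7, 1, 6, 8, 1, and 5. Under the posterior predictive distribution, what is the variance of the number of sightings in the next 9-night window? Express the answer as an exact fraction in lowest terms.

Total count: 7 + 1 + 6 + 8 + 1 + 5 = 28.
Total exposure: 6 nights.
Conjugate update: add total count to the shape and total exposure to the rate, giving Gamma(34, 20).
The posterior predictive for a window of length T is Negative Binomial with variance T·α'·(β'+T)/β'² = 9·34·29/400 = 4437/200.

4437/200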